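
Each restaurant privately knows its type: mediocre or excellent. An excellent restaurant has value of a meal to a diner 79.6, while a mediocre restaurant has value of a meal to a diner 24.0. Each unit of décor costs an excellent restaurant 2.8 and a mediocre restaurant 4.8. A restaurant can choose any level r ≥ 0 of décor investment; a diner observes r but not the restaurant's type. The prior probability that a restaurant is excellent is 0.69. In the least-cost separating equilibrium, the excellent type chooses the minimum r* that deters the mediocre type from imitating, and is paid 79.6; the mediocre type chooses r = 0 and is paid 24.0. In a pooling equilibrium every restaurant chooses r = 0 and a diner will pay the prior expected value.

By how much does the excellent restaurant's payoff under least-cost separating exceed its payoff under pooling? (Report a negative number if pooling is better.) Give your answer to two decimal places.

Least-cost separating signal: r* solves 24.0 = 79.6 − 4.8·r*, so r* = (79.6 − 24.0)/4.8 ≈ 11.5833.
Excellent type's separating payoff: 79.6 − 2.8 × r* = 79.6 − 2.8 × (79.6 − 24.0)/4.8 = 79.6 − 155.68/4.8 ≈ 47.1667.
Pooling payoff: 0.69 × 79.6 + 0.31 × 24.0 = 62.364.
Difference: 47.1667 − 62.364 = -15.1973, i.e. -15.20 to two decimal places.
The excellent type would prefer the pooling outcome.

-15.20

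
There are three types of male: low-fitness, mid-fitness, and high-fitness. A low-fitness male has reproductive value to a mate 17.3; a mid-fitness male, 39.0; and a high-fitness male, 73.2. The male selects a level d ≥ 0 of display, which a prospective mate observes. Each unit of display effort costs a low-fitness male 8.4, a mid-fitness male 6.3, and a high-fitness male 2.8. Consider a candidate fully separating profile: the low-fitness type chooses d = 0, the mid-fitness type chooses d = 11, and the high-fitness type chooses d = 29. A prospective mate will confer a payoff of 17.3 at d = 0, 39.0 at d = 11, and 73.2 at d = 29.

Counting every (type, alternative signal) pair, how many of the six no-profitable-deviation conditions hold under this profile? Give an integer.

Low-fitness (own payoff 17.3): to d=11 gives 39.0 − 8.4×11 = -53.4 → no gain ✓; to d=29 gives 73.2 − 8.4×29 = -170.4 → no gain ✓.
Mid-fitness (own payoff 39.0 − 6.3×11 = -30.3): to d=0 gives 17.3 → profitable ✗; to d=29 gives 73.2 − 6.3×29 = -109.5 → no gain ✓.
High-fitness (own payoff 73.2 − 2.8×29 = -8): to d=0 gives 17.3 → profitable ✗; to d=11 gives 39.0 − 2.8×11 = 8.2 → profitable ✗.
3 of the 6 constraints hold; not an equilibrium.

3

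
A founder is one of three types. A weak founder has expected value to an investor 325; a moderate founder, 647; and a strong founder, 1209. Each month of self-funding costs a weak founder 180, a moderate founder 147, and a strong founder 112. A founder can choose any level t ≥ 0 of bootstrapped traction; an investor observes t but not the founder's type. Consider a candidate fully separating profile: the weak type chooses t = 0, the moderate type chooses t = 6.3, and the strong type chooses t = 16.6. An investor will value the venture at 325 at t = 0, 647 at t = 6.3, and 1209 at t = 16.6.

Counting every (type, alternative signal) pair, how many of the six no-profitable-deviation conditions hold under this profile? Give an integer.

3

Moderate (own payoff 647 − 147×6.3 = -279.1): to t=0 gives 325 → profitable ✗; to t=16.6 gives 1209 − 147×16.6 = -1231.2 → no gain ✓.
Weak (own payoff 325): to t=6.3 gives 647 − 180×6.3 = -487 → no gain ✓; to t=16.6 gives 1209 − 180×16.6 = -1779 → no gain ✓.
Strong (own payoff 1209 − 112×16.6 = -650.2): to t=0 gives 325 → profitable ✗; to t=6.3 gives 647 − 112×6.3 = -58.6 → profitable ✗.
3 of the 6 constraints hold; not an equilibrium.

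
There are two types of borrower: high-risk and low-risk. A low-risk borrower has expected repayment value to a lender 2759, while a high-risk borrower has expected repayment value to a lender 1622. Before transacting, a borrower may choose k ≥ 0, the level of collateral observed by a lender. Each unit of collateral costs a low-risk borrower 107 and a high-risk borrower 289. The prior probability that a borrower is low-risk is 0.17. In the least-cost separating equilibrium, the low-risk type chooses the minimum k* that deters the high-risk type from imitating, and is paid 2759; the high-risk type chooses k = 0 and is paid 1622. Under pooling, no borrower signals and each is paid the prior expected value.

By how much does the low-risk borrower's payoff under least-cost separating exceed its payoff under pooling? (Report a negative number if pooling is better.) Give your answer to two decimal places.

522.74

Least-cost separating signal: k* solves 1622 = 2759 − 289·k*, so k* = (2759 − 1622)/289 ≈ 3.9343.
Low-risk type's separating payoff: 2759 − 107 × k* = 2759 − 107 × (2759 − 1622)/289 = 2759 − 121659/289 ≈ 2338.0346.
Pooling payoff: 0.17 × 2759 + 0.83 × 1622 = 1815.29.
Difference: 2338.0346 − 1815.29 = 522.7446, i.e. 522.74 to two decimal places.
The low-risk type prefers to separate.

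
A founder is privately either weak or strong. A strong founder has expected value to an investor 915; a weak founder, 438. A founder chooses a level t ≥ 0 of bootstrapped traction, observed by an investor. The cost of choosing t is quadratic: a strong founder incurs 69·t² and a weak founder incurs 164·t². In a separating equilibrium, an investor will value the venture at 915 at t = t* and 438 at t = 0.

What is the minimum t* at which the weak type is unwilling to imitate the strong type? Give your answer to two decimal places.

The weak type at t = 0 receives 438; imitating at t* yields 915 − 164·t*².
Indifference: 438 = 915 − 164·t*², so t*² = (915 − 438) / 164 ≈ 2.9085.
t* = √2.9085 ≈ 1.71.

1.71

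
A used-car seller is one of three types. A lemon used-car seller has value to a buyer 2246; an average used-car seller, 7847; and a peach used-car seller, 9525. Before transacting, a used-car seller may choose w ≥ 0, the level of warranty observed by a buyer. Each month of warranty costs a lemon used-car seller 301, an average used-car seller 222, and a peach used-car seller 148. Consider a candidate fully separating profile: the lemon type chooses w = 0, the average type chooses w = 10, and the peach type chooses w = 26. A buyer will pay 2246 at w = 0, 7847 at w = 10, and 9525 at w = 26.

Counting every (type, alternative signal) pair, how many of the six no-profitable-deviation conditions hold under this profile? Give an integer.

4

Average (own payoff 7847 − 222×10 = 5627): to w=0 gives 2246 → no gain ✓; to w=26 gives 9525 − 222×26 = 3753 → no gain ✓.
Lemon (own payoff 2246): to w=10 gives 7847 − 301×10 = 4837 → profitable ✗; to w=26 gives 9525 − 301×26 = 1699 → no gain ✓.
Peach (own payoff 9525 − 148×26 = 5677): to w=0 gives 2246 → no gain ✓; to w=10 gives 7847 − 148×10 = 6367 → profitable ✗.
4 of the 6 constraints hold; not an equilibrium.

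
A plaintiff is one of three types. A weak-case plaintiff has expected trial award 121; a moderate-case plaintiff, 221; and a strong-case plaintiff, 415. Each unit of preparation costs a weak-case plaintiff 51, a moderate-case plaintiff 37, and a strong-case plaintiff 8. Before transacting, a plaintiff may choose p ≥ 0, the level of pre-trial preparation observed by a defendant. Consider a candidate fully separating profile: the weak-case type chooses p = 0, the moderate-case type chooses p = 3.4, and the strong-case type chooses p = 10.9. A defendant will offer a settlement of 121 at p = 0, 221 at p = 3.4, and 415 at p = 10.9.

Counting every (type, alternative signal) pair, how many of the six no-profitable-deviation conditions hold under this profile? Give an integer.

Moderate-case (own payoff 221 − 37×3.4 = 95.2): to p=0 gives 121 → profitable ✗; to p=10.9 gives 415 − 37×10.9 = 11.7 → no gain ✓.
Strong-case (own payoff 415 − 8×10.9 = 327.8): to p=0 gives 121 → no gain ✓; to p=3.4 gives 221 − 8×3.4 = 193.8 → no gain ✓.
Weak-case (own payoff 121): to p=3.4 gives 221 − 51×3.4 = 47.6 → no gain ✓; to p=10.9 gives 415 − 51×10.9 = -140.9 → no gain ✓.
5 of the 6 constraints hold; not an equilibrium.

5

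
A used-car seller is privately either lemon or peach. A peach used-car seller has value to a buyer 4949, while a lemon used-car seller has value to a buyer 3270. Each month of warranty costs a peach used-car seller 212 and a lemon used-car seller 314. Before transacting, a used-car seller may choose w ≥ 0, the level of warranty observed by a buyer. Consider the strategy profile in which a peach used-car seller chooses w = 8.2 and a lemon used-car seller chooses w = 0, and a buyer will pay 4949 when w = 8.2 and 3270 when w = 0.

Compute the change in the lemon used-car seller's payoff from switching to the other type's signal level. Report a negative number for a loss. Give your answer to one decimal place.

-895.8

Playing w = 0 the lemon used-car seller receives 3270.
Deviating to w = 8.2 brings payment 4949 at cost 314 × 8.2 = 2574.8, netting 2374.2.
Gain from deviating: 2374.2 − 3270 = -895.8.
The gain is negative, so the lemon type's incentive-compatibility constraint is satisfied.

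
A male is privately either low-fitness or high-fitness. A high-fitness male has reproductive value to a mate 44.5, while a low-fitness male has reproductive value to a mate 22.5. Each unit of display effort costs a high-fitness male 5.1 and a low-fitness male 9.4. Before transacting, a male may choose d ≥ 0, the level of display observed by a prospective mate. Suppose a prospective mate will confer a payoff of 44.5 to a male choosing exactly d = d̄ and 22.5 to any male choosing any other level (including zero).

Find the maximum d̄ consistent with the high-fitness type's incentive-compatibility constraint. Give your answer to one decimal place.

Choosing d̄ yields the high-fitness type 44.5 − 5.1·d̄; choosing zero yields 22.5.
The high-fitness type is indifferent at 44.5 − 5.1·d̄ = 22.5, i.e. d̄ = (44.5 − 22.5) / 5.1 ≈ 4.3.
For any d̄ above 4.3 the high-fitness type would rather pool at zero, so separation collapses.

4.3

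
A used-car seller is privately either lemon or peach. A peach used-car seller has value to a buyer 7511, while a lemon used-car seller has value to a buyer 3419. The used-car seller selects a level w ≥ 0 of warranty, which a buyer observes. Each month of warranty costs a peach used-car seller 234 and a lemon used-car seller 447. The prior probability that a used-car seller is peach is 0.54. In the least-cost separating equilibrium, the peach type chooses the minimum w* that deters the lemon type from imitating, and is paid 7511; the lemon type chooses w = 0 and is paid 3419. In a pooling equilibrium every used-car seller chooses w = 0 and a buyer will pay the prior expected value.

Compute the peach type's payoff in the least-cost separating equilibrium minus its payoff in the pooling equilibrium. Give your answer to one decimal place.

-259.8

Least-cost separating signal: w* solves 3419 = 7511 − 447·w*, so w* = (7511 − 3419)/447 ≈ 9.1544.
Peach type's separating payoff: 7511 − 234 × w* = 7511 − 234 × (7511 − 3419)/447 = 7511 − 957528/447 ≈ 5368.879.
Pooling payoff: 0.54 × 7511 + 0.46 × 3419 = 5628.68.
Difference: 5368.879 − 5628.68 = -259.801, i.e. -259.8 to one decimal place.
The peach type would prefer the pooling outcome.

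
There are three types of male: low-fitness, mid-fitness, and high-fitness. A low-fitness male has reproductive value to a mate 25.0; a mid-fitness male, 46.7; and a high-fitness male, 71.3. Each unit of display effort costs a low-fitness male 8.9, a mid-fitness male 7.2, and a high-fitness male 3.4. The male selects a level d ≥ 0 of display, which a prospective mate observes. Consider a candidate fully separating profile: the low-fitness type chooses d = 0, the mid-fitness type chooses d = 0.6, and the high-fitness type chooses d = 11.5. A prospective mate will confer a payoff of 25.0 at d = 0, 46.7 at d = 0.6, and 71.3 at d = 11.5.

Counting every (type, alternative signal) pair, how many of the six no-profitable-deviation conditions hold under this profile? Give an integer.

4

Mid-fitness (own payoff 46.7 − 7.2×0.6 = 42.38): to d=0 gives 25.0 → no gain ✓; to d=11.5 gives 71.3 − 7.2×11.5 = -11.5 → no gain ✓.
Low-fitness (own payoff 25.0): to d=0.6 gives 46.7 − 8.9×0.6 = 41.36 → profitable ✗; to d=11.5 gives 71.3 − 8.9×11.5 = -31.05 → no gain ✓.
High-fitness (own payoff 71.3 − 3.4×11.5 = 32.2): to d=0 gives 25.0 → no gain ✓; to d=0.6 gives 46.7 − 3.4×0.6 = 44.66 → profitable ✗.
4 of the 6 constraints hold; not an equilibrium.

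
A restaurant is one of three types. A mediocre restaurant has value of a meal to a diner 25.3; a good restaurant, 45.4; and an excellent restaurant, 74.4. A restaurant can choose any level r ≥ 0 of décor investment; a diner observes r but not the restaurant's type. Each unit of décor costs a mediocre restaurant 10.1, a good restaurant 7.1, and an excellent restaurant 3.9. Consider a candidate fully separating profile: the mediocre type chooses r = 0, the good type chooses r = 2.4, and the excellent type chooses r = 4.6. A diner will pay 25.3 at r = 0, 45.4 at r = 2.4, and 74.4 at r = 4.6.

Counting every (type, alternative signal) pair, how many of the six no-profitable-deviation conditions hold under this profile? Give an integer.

Good (own payoff 45.4 − 7.1×2.4 = 28.36): to r=0 gives 25.3 → no gain ✓; to r=4.6 gives 74.4 − 7.1×4.6 = 41.74 → profitable ✗.
Excellent (own payoff 74.4 − 3.9×4.6 = 56.46): to r=0 gives 25.3 → no gain ✓; to r=2.4 gives 45.4 − 3.9×2.4 = 36.04 → no gain ✓.
Mediocre (own payoff 25.3): to r=2.4 gives 45.4 − 10.1×2.4 = 21.16 → no gain ✓; to r=4.6 gives 74.4 − 10.1×4.6 = 27.94 → profitable ✗.
4 of the 6 constraints hold; not an equilibrium.

4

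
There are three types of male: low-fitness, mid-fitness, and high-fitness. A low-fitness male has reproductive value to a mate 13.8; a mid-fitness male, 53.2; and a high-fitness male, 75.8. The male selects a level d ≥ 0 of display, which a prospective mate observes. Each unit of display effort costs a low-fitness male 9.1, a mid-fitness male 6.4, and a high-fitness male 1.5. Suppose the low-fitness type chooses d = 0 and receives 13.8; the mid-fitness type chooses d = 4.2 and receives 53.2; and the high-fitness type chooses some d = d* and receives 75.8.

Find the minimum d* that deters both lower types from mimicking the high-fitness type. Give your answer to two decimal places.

Mid-fitness type (on-path payoff 53.2 − 6.4×4.2 = 26.32) won't mimic when 26.32 ≥ 75.8 − 6.4·d*, i.e. d* ≥ 7.73.
Low-fitness type (on-path payoff 13.8) won't mimic when 13.8 ≥ 75.8 − 9.1·d*, i.e. d* ≥ 6.81.
Both must hold, so d* = max(6.81, 7.73) = 7.73. The mid-fitness type's constraint binds.

7.73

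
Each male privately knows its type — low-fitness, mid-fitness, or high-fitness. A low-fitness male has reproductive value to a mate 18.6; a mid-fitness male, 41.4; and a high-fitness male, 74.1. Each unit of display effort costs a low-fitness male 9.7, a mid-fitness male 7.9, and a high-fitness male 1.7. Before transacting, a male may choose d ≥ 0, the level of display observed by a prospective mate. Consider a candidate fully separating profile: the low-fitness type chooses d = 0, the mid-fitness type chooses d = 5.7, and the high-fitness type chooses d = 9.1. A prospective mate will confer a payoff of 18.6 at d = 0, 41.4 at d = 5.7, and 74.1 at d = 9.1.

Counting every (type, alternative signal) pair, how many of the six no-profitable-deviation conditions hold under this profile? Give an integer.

4

Mid-fitness (own payoff 41.4 − 7.9×5.7 = -3.63): to d=0 gives 18.6 → profitable ✗; to d=9.1 gives 74.1 − 7.9×9.1 = 2.21 → profitable ✗.
Low-fitness (own payoff 18.6): to d=5.7 gives 41.4 − 9.7×5.7 = -13.89 → no gain ✓; to d=9.1 gives 74.1 − 9.7×9.1 = -14.17 → no gain ✓.
High-fitness (own payoff 74.1 − 1.7×9.1 = 58.63): to d=0 gives 18.6 → no gain ✓; to d=5.7 gives 41.4 − 1.7×5.7 = 31.71 → no gain ✓.
4 of the 6 constraints hold; not an equilibrium.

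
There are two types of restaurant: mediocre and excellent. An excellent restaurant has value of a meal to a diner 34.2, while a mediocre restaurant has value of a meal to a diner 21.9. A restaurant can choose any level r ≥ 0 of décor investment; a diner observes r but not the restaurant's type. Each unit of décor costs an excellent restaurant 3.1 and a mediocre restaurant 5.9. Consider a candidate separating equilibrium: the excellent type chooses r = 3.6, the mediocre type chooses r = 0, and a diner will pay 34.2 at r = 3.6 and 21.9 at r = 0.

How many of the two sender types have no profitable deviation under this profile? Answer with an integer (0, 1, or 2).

2

Excellent type: signal → 34.2 − 3.1 × 3.6 = 23.04; deviate to 0 → 21.9. IC holds (23.04 ≥ 21.9).
Mediocre type: stay at 0 → 21.9; mimic → 34.2 − 5.9 × 3.6 = 12.96. IC holds (21.9 ≥ 12.96).
2 of 2 constraints hold, so this is a separating equilibrium.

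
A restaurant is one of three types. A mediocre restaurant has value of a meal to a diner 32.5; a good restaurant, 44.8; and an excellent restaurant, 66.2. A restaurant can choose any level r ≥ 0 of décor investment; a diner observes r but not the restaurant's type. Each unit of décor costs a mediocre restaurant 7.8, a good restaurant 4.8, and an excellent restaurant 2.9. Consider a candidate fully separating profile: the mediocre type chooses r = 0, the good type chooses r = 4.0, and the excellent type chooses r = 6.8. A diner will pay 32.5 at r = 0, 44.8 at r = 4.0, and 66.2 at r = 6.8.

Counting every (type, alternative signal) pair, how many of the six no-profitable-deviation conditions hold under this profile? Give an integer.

4

Mediocre (own payoff 32.5): to r=4.0 gives 44.8 − 7.8×4.0 = 13.6 → no gain ✓; to r=6.8 gives 66.2 − 7.8×6.8 = 13.16 → no gain ✓.
Excellent (own payoff 66.2 − 2.9×6.8 = 46.48): to r=0 gives 32.5 → no gain ✓; to r=4.0 gives 44.8 − 2.9×4.0 = 33.2 → no gain ✓.
Good (own payoff 44.8 − 4.8×4.0 = 25.6): to r=0 gives 32.5 → profitable ✗; to r=6.8 gives 66.2 − 4.8×6.8 = 33.56 → profitable ✗.
4 of the 6 constraints hold; not an equilibrium.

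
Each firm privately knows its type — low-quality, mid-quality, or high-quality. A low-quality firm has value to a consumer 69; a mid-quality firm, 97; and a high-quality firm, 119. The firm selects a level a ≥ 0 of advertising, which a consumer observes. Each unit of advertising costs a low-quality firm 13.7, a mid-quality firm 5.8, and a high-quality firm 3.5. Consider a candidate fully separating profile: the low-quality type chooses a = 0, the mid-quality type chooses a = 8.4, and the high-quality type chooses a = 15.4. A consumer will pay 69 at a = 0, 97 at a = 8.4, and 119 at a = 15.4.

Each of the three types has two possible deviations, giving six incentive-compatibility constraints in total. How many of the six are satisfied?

Low-quality (own payoff 69): to a=8.4 gives 97 − 13.7×8.4 = -18.08 → no gain ✓; to a=15.4 gives 119 − 13.7×15.4 = -91.98 → no gain ✓.
Mid-quality (own payoff 97 − 5.8×8.4 = 48.28): to a=0 gives 69 → profitable ✗; to a=15.4 gives 119 − 5.8×15.4 = 29.68 → no gain ✓.
High-quality (own payoff 119 − 3.5×15.4 = 65.1): to a=0 gives 69 → profitable ✗; to a=8.4 gives 97 − 3.5×8.4 = 67.6 → profitable ✗.
3 of the 6 constraints hold; not an equilibrium.

3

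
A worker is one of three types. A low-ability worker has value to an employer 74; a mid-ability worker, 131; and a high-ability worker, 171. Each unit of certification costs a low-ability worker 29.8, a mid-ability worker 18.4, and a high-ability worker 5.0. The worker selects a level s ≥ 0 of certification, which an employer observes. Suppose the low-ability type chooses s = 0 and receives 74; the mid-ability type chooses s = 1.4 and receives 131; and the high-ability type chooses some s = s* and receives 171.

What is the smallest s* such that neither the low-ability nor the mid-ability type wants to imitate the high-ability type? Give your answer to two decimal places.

3.57

Low-ability type (on-path payoff 74) won't mimic when 74 ≥ 171 − 29.8·s*, i.e. s* ≥ 3.26.
Mid-ability type (on-path payoff 131 − 18.4×1.4 = 105.24) won't mimic when 105.24 ≥ 171 − 18.4·s*, i.e. s* ≥ 3.57.
Both must hold, so s* = max(3.26, 3.57) = 3.57. The mid-ability type's constraint binds.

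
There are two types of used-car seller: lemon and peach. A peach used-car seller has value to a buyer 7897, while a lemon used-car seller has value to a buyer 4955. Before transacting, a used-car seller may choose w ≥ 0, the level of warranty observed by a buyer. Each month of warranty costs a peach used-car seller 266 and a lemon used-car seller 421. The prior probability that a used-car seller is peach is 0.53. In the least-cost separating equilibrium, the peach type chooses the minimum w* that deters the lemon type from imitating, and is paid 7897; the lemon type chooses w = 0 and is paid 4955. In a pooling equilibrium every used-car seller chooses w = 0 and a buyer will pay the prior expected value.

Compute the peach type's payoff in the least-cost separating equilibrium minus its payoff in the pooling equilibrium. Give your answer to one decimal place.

Least-cost separating signal: w* solves 4955 = 7897 − 421·w*, so w* = (7897 − 4955)/421 ≈ 6.9881.
Peach type's separating payoff: 7897 − 266 × w* = 7897 − 266 × (7897 − 4955)/421 = 7897 − 782572/421 ≈ 6038.159.
Pooling payoff: 0.53 × 7897 + 0.47 × 4955 = 6514.26.
Difference: 6038.159 − 6514.26 = -476.101, i.e. -476.1 to one decimal place.
The peach type would prefer the pooling outcome.

-476.1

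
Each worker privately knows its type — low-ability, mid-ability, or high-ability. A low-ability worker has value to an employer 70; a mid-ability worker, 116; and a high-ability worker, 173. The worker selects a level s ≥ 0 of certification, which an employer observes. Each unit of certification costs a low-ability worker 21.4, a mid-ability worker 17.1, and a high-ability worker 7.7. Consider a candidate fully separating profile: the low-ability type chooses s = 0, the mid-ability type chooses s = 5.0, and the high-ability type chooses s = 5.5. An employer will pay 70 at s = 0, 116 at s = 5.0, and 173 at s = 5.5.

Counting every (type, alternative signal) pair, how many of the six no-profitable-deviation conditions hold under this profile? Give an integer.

Mid-ability (own payoff 116 − 17.1×5.0 = 30.5): to s=0 gives 70 → profitable ✗; to s=5.5 gives 173 − 17.1×5.5 = 78.95 → profitable ✗.
High-ability (own payoff 173 − 7.7×5.5 = 130.65): to s=0 gives 70 → no gain ✓; to s=5.0 gives 116 − 7.7×5.0 = 77.5 → no gain ✓.
Low-ability (own payoff 70): to s=5.0 gives 116 − 21.4×5.0 = 9 → no gain ✓; to s=5.5 gives 173 − 21.4×5.5 = 55.3 → no gain ✓.
4 of the 6 constraints hold; not an equilibrium.

4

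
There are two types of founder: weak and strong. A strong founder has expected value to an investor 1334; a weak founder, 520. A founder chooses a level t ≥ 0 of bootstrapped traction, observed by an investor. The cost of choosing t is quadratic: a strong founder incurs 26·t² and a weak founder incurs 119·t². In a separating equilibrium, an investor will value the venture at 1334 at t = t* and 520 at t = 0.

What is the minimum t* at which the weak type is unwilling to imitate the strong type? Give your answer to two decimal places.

The weak type at t = 0 receives 520; imitating at t* yields 1334 − 119·t*².
Indifference: 520 = 1334 − 119·t*², so t*² = (1334 − 520) / 119 ≈ 6.8403.
t* = √6.8403 ≈ 2.62.

2.62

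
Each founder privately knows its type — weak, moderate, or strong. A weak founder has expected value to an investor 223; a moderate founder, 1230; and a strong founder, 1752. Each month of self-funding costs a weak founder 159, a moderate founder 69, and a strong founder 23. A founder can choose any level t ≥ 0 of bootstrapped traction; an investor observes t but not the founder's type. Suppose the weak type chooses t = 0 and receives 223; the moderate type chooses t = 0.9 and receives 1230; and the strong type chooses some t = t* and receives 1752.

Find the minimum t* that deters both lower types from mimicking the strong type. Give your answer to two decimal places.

9.62

Moderate type (on-path payoff 1230 − 69×0.9 = 1167.9) won't mimic when 1167.9 ≥ 1752 − 69·t*, i.e. t* ≥ 8.47.
Weak type (on-path payoff 223) won't mimic when 223 ≥ 1752 − 159·t*, i.e. t* ≥ 9.62.
Both must hold, so t* = max(9.62, 8.47) = 9.62. The weak type's constraint binds.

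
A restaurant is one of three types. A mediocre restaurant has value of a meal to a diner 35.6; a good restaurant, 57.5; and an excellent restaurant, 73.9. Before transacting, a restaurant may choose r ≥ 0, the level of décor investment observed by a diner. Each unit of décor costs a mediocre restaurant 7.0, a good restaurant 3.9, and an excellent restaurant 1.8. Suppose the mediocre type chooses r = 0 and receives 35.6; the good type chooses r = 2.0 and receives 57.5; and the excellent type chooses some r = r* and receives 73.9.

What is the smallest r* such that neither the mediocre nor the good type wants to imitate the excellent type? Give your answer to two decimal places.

6.21

Mediocre type (on-path payoff 35.6) won't mimic when 35.6 ≥ 73.9 − 7.0·r*, i.e. r* ≥ 5.47.
Good type (on-path payoff 57.5 − 3.9×2.0 = 49.7) won't mimic when 49.7 ≥ 73.9 − 3.9·r*, i.e. r* ≥ 6.21.
Both must hold, so r* = max(5.47, 6.21) = 6.21. The good type's constraint binds.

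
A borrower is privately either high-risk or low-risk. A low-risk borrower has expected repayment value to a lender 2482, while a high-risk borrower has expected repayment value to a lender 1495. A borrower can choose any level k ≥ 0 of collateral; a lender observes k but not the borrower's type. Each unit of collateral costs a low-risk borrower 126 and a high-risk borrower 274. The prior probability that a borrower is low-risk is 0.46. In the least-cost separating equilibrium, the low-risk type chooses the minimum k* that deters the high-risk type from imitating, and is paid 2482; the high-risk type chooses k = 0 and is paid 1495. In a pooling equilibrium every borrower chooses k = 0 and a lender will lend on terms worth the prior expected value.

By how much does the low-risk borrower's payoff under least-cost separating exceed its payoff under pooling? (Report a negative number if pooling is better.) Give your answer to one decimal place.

79.1

Least-cost separating signal: k* solves 1495 = 2482 − 274·k*, so k* = (2482 − 1495)/274 ≈ 3.6022.
Low-risk type's separating payoff: 2482 − 126 × k* = 2482 − 126 × (2482 − 1495)/274 = 2482 − 124362/274 ≈ 2028.124.
Pooling payoff: 0.46 × 2482 + 0.54 × 1495 = 1949.02.
Difference: 2028.124 − 1949.02 = 79.104, i.e. 79.1 to one decimal place.
The low-risk type prefers to separate.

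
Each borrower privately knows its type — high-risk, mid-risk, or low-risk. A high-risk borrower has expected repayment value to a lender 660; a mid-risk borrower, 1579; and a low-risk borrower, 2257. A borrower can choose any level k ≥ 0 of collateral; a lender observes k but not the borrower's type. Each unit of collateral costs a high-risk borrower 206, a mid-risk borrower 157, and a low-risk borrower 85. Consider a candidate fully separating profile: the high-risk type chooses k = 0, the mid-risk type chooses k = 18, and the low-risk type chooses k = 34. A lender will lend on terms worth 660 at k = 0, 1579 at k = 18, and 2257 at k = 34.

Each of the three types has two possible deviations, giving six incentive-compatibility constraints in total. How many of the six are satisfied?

High-risk (own payoff 660): to k=18 gives 1579 − 206×18 = -2129 → no gain ✓; to k=34 gives 2257 − 206×34 = -4747 → no gain ✓.
Mid-risk (own payoff 1579 − 157×18 = -1247): to k=0 gives 660 → profitable ✗; to k=34 gives 2257 − 157×34 = -3081 → no gain ✓.
Low-risk (own payoff 2257 − 85×34 = -633): to k=0 gives 660 → profitable ✗; to k=18 gives 1579 − 85×18 = 49 → profitable ✗.
3 of the 6 constraints hold; not an equilibrium.

3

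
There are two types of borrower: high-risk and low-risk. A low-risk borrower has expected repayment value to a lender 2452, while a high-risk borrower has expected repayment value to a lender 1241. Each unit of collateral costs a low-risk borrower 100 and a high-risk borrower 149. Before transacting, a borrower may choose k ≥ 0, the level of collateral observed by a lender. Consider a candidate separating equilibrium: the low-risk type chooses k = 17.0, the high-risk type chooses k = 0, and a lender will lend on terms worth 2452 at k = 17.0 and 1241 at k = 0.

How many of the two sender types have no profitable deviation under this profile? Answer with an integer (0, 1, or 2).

1

Low-risk type: signal → 2452 − 100 × 17.0 = 752; deviate to 0 → 1241. IC fails (752 < 1241).
High-risk type: stay at 0 → 1241; mimic → 2452 − 149 × 17.0 = -81. IC holds (1241 ≥ -81).
1 of 2 constraints hold, so this profile is not an equilibrium.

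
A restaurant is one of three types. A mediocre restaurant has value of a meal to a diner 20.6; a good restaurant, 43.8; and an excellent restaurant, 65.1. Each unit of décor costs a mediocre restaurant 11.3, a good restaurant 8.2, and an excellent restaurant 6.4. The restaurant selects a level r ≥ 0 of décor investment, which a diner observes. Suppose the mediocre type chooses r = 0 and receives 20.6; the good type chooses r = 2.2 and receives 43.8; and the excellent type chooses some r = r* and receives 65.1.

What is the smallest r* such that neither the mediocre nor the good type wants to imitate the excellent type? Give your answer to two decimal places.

Good type (on-path payoff 43.8 − 8.2×2.2 = 25.76) won't mimic when 25.76 ≥ 65.1 − 8.2·r*, i.e. r* ≥ 4.80.
Mediocre type (on-path payoff 20.6) won't mimic when 20.6 ≥ 65.1 − 11.3·r*, i.e. r* ≥ 3.94.
Both must hold, so r* = max(3.94, 4.80) = 4.80. The good type's constraint binds.

4.80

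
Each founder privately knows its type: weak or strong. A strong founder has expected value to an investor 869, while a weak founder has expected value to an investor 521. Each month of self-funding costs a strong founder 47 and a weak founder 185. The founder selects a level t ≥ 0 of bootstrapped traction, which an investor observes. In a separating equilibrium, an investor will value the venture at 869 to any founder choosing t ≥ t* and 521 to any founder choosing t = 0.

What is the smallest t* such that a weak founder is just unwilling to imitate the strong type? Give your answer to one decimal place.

1.9

A weak founder choosing t = 0 receives 521.
Imitating at t* instead would pay 869 at cost 185·t*, netting 869 − 185·t*.
Indifference: 521 = 869 − 185·t*, so t* = (869 − 521) / 185 ≈ 1.9.
At t* the weak type's incentive constraint just binds; the strong type strictly prefers t* since its per-unit cost is lower.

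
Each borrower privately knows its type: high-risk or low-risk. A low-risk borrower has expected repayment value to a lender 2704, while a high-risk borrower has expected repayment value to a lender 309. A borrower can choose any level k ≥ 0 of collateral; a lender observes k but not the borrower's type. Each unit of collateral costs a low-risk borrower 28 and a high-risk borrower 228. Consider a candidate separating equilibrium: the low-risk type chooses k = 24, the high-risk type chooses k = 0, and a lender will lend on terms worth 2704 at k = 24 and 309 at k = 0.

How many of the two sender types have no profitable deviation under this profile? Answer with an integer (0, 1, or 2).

High-risk type: stay at 0 → 309; mimic → 2704 − 228 × 24 = -2768. IC holds (309 ≥ -2768).
Low-risk type: signal → 2704 − 28 × 24 = 2032; deviate to 0 → 309. IC holds (2032 ≥ 309).
2 of 2 constraints hold, so this is a separating equilibrium.

2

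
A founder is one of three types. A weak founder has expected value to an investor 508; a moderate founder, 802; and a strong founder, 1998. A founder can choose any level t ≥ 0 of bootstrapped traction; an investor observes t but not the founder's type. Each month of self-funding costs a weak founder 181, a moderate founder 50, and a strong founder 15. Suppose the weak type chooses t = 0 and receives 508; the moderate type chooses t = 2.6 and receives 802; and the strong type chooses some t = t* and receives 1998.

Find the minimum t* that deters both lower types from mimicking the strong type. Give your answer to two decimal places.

26.52

Moderate type (on-path payoff 802 − 50×2.6 = 672) won't mimic when 672 ≥ 1998 − 50·t*, i.e. t* ≥ 26.52.
Weak type (on-path payoff 508) won't mimic when 508 ≥ 1998 − 181·t*, i.e. t* ≥ 8.23.
Both must hold, so t* = max(8.23, 26.52) = 26.52. The moderate type's constraint binds.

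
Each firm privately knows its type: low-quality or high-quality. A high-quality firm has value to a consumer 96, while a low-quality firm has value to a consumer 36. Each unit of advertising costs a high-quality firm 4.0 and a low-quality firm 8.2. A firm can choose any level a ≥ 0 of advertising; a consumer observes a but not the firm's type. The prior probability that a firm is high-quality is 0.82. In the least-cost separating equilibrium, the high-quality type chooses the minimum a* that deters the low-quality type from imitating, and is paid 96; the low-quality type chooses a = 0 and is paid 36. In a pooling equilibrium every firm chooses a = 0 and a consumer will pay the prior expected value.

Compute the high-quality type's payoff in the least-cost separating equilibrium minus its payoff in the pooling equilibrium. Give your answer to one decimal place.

Least-cost separating signal: a* solves 36 = 96 − 8.2·a*, so a* = (96 − 36)/8.2 ≈ 7.3171.
High-quality type's separating payoff: 96 − 4.0 × a* = 96 − 4.0 × (96 − 36)/8.2 = 96 − 240/8.2 ≈ 66.732.
Pooling payoff: 0.82 × 96 + 0.18 × 36 = 85.2.
Difference: 66.732 − 85.2 = -18.468, i.e. -18.5 to one decimal place.
The high-quality type would prefer the pooling outcome.

-18.5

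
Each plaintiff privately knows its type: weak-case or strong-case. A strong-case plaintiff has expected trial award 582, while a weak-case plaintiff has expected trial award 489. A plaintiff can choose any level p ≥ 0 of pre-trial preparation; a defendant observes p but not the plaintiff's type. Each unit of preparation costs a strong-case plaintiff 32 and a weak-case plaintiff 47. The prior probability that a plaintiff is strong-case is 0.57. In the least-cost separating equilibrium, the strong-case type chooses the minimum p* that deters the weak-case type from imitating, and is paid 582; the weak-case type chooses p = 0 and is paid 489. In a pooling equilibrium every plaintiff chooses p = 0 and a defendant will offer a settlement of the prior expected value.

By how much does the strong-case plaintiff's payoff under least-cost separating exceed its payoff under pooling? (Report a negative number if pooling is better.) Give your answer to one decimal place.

-23.3

Least-cost separating signal: p* solves 489 = 582 − 47·p*, so p* = (582 − 489)/47 ≈ 1.9787.
Strong-case type's separating payoff: 582 − 32 × p* = 582 − 32 × (582 − 489)/47 = 582 − 2976/47 ≈ 518.681.
Pooling payoff: 0.57 × 582 + 0.43 × 489 = 542.01.
Difference: 518.681 − 542.01 = -23.329, i.e. -23.3 to one decimal place.
The strong-case type would prefer the pooling outcome.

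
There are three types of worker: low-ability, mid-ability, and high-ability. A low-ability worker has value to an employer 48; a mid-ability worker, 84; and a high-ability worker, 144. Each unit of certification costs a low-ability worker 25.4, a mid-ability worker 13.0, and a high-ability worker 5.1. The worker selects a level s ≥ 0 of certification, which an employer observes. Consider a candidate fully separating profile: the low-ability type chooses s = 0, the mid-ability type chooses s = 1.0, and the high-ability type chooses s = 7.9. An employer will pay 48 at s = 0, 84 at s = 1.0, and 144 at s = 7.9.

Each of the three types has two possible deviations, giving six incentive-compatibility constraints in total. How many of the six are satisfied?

Low-ability (own payoff 48): to s=1.0 gives 84 − 25.4×1.0 = 58.6 → profitable ✗; to s=7.9 gives 144 − 25.4×7.9 = -56.66 → no gain ✓.
Mid-ability (own payoff 84 − 13.0×1.0 = 71): to s=0 gives 48 → no gain ✓; to s=7.9 gives 144 − 13.0×7.9 = 41.3 → no gain ✓.
High-ability (own payoff 144 − 5.1×7.9 = 103.71): to s=0 gives 48 → no gain ✓; to s=1.0 gives 84 − 5.1×1.0 = 78.9 → no gain ✓.
5 of the 6 constraints hold; not an equilibrium.

5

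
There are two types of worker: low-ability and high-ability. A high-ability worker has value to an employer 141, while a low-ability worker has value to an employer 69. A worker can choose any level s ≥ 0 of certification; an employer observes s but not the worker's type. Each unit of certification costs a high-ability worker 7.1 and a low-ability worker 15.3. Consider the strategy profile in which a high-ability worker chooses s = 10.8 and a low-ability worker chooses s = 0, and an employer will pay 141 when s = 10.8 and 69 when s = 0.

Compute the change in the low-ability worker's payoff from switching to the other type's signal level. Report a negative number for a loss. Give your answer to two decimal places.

-93.24

Playing s = 0 the low-ability worker receives 69.
Deviating to s = 10.8 brings payment 141 at cost 15.3 × 10.8 = 165.24, netting -24.24.
Gain from deviating: -24.24 − 69 = -93.24.
The gain is negative, so the low-ability type's incentive-compatibility constraint is satisfied.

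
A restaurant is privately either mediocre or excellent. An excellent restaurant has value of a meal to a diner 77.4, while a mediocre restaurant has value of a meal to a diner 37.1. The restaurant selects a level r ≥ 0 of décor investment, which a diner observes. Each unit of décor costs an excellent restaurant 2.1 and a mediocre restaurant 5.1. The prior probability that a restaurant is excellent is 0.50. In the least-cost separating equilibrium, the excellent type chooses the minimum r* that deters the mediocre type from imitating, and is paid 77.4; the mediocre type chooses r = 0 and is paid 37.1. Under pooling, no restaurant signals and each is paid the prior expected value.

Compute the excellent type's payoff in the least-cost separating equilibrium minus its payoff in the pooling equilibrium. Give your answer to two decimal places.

Least-cost separating signal: r* solves 37.1 = 77.4 − 5.1·r*, so r* = (77.4 − 37.1)/5.1 ≈ 7.9020.
Excellent type's separating payoff: 77.4 − 2.1 × r* = 77.4 − 2.1 × (77.4 − 37.1)/5.1 = 77.4 − 84.63/5.1 ≈ 60.8059.
Pooling payoff: 0.50 × 77.4 + 0.50 × 37.1 = 57.25.
Difference: 60.8059 − 57.25 = 3.5559, i.e. 3.56 to two decimal places.
The excellent type prefers to separate.

3.56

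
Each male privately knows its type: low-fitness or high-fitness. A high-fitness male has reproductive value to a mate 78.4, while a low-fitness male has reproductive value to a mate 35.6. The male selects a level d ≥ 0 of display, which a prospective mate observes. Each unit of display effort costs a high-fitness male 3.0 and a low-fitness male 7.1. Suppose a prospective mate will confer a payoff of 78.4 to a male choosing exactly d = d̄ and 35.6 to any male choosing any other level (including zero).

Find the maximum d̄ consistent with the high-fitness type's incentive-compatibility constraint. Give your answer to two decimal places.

Choosing d̄ yields the high-fitness type 78.4 − 3.0·d̄; choosing zero yields 35.6.
The high-fitness type is indifferent at 78.4 − 3.0·d̄ = 35.6, i.e. d̄ = (78.4 − 35.6) / 3.0 ≈ 14.27.
For any d̄ above 14.27 the high-fitness type would rather pool at zero, so separation collapses.

14.27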